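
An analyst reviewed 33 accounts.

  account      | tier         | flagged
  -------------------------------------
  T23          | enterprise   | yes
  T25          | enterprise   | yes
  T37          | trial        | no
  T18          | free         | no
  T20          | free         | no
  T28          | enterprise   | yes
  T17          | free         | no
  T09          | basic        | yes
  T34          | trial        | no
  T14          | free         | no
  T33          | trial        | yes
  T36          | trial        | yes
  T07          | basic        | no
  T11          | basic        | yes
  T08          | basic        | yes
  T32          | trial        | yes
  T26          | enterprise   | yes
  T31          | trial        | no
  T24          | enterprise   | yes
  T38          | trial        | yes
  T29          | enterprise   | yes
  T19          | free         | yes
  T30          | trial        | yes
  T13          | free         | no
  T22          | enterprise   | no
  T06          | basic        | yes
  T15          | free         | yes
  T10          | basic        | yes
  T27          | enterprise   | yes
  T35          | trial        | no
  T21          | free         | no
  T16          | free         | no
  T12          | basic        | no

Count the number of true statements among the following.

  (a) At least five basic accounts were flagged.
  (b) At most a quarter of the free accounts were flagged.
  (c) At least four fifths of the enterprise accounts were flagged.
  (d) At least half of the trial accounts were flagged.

(a) basic: |A| = 7, |A ∩ B| = 5; needs |A ∩ B| ≥ 5 — true.
(b) free: |A| = 9, |A ∩ B| = 2; needs |A ∩ B| / |A| ≤ 1/4 — true.
(c) enterprise: |A| = 8, |A ∩ B| = 7; needs |A ∩ B| / |A| ≥ 4/5 — true.
(d) trial: |A| = 9, |A ∩ B| = 5; needs |A ∩ B| ≥ |A ∖ B| — true.

4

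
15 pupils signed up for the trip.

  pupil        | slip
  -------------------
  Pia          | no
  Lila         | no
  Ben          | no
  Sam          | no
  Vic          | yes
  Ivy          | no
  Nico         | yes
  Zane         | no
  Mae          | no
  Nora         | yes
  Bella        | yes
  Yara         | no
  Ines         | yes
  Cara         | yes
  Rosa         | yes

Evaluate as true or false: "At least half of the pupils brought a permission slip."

Truth condition: |A ∩ B| ≥ |A ∖ B|.
|A| = 15, |A ∩ B| = 7, |A ∖ B| = 8.
7 < 8, so the statement is false.

False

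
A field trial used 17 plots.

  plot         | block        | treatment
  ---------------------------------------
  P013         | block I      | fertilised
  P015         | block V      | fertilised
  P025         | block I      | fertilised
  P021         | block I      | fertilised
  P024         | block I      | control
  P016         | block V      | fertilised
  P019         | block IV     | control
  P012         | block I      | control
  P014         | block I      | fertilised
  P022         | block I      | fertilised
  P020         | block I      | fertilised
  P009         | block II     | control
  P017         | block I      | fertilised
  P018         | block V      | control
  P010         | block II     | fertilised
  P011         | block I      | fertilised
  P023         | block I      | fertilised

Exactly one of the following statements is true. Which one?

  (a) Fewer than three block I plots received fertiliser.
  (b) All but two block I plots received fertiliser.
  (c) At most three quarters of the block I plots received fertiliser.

|A| = 11, |A ∩ B| = 9, |A ∖ B| = 2.
(a) requires |A ∩ B| < 3: false.
(b) requires |A ∖ B| = 2: true.
(c) requires |A ∩ B| / |A| ≤ 3/4: false.

(b)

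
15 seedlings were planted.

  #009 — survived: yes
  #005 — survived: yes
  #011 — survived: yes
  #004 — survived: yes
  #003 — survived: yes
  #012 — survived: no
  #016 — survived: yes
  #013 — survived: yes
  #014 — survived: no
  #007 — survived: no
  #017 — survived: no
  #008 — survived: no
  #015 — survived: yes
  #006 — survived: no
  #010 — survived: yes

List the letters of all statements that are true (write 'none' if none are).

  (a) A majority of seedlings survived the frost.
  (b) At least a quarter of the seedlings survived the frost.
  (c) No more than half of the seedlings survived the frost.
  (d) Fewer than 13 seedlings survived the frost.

(a), (b), (d)

|A| = 15, |A ∩ B| = 9, |A ∖ B| = 6.
(a) |A ∩ B| > |A ∖ B|: holds.
(b) |A ∩ B| / |A| ≥ 1/4: holds.
(c) |A ∩ B| ≤ |A ∖ B|: fails.
(d) |A ∩ B| < 13: holds.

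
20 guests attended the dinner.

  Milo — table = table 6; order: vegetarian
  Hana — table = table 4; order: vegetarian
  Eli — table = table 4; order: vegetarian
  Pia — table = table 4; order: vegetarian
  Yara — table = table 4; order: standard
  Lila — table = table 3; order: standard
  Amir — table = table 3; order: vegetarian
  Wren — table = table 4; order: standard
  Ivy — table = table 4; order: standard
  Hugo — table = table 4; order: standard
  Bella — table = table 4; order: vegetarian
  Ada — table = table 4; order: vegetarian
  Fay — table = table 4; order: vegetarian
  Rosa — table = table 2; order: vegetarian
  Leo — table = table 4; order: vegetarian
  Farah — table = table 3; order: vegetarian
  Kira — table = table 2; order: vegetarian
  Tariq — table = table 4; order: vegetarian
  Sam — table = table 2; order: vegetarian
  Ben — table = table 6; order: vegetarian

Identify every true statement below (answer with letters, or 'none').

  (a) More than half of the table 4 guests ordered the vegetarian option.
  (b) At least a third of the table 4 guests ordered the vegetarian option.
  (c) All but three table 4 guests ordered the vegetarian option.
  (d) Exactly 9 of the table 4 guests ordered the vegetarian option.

|A| = 12, |A ∩ B| = 8, |A ∖ B| = 4.
(a) |A ∩ B| > |A ∖ B|: holds.
(b) |A ∩ B| / |A| ≥ 1/3: holds.
(c) |A ∖ B| = 3: fails.
(d) |A ∩ B| = 9: fails.

(a), (b)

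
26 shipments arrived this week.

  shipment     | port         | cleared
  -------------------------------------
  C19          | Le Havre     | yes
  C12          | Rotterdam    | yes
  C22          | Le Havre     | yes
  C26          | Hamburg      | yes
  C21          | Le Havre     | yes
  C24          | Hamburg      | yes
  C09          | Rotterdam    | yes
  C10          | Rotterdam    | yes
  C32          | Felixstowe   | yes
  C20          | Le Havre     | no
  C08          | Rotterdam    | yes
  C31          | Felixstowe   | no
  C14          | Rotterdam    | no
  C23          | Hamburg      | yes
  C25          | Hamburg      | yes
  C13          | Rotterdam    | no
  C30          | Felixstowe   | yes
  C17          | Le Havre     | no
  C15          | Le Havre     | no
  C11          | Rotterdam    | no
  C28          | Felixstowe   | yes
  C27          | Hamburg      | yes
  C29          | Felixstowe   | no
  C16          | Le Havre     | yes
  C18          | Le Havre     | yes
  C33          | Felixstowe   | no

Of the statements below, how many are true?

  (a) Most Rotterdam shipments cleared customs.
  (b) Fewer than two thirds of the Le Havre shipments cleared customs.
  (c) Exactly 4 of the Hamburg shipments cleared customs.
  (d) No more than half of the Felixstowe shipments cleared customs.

3

(a) Rotterdam: |A| = 7, |A ∩ B| = 4; needs |A ∩ B| > |A ∖ B| — true.
(b) Le Havre: |A| = 8, |A ∩ B| = 5; needs |A ∩ B| / |A| < 2/3 — true.
(c) Hamburg: |A| = 5, |A ∩ B| = 5; needs |A ∩ B| = 4 — false.
(d) Felixstowe: |A| = 6, |A ∩ B| = 3; needs |A ∩ B| ≤ |A ∖ B| — true.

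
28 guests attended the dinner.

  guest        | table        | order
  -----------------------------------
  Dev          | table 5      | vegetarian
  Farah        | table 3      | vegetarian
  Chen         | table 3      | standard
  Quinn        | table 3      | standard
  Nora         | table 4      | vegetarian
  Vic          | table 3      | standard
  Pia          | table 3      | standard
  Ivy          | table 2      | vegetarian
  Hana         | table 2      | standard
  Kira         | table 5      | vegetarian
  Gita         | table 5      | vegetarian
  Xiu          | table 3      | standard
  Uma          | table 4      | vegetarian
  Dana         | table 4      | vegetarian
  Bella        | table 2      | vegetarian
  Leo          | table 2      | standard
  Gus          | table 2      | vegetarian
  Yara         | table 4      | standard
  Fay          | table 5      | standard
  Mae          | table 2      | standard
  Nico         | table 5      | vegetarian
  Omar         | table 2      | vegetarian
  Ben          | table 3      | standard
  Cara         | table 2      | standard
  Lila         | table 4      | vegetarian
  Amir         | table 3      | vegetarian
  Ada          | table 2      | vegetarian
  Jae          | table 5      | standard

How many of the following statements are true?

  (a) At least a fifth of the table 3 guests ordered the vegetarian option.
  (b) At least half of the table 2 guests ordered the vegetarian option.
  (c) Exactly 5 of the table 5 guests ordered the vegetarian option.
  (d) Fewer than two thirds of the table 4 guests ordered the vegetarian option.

(a) table 3: |A| = 8, |A ∩ B| = 2; needs |A ∩ B| / |A| ≥ 1/5 — true.
(b) table 2: |A| = 9, |A ∩ B| = 5; needs |A ∩ B| ≥ |A ∖ B| — true.
(c) table 5: |A| = 6, |A ∩ B| = 4; needs |A ∩ B| = 5 — false.
(d) table 4: |A| = 5, |A ∩ B| = 4; needs |A ∩ B| / |A| < 2/3 — false.

2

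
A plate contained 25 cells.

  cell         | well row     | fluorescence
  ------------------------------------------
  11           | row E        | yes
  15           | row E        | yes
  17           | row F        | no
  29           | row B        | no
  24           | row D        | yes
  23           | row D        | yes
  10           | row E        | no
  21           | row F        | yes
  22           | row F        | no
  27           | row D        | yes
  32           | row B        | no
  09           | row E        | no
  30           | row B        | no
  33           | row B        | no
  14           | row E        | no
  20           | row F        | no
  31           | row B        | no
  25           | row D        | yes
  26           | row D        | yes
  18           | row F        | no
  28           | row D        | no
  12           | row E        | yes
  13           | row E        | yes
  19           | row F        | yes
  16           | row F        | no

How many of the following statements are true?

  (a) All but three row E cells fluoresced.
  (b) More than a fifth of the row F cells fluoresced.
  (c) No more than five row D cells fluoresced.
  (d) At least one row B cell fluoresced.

(a) row E: |A| = 7, |A ∩ B| = 4; needs |A ∖ B| = 3 — true.
(b) row F: |A| = 7, |A ∩ B| = 2; needs |A ∩ B| / |A| > 1/5 — true.
(c) row D: |A| = 6, |A ∩ B| = 5; needs |A ∩ B| ≤ 5 — true.
(d) row B: |A| = 5, |A ∩ B| = 0; needs A ∩ B ≠ ∅ (|A ∩ B| ≥ 1) — false.

3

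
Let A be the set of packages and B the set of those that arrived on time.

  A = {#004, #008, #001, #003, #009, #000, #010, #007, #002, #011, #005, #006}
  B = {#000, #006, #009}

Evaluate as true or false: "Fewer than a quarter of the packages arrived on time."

False

The determiner here denotes the relation: |A ∩ B| / |A| < 1/4.
A (the restrictor) = {#004, #008, #001, #003, #009, #000, #010, #007, #002, #011, #005, #006}, |A| = 12.
A ∩ B = {#009, #000, #006}, so |A ∩ B| = 3.
A ∖ B = {#004, #008, #001, #003, #010, #007, #002, #011, #005}, so |A ∖ B| = 9.
|A ∩ B|/|A| = 3/12, so the statement is false.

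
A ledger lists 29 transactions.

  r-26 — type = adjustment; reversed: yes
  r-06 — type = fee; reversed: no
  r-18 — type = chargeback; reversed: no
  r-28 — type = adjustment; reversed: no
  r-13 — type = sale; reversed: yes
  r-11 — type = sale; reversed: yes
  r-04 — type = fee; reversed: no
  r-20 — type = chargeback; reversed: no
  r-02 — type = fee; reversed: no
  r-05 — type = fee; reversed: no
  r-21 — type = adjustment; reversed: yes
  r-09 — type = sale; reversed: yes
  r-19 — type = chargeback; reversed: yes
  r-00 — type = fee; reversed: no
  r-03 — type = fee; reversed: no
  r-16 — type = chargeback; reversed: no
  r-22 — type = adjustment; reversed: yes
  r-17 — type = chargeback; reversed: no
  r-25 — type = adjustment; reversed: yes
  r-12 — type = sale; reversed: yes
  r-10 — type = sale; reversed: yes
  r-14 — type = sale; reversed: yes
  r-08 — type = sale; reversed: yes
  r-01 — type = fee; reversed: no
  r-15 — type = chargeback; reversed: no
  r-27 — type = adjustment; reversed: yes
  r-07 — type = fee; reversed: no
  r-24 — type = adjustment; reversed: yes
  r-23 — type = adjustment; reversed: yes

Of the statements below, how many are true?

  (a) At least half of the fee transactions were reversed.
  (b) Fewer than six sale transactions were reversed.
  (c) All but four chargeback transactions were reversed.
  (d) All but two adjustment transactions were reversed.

(a) fee: |A| = 8, |A ∩ B| = 0; needs |A ∩ B| ≥ |A ∖ B| — false.
(b) sale: |A| = 7, |A ∩ B| = 7; needs |A ∩ B| < 6 — false.
(c) chargeback: |A| = 6, |A ∩ B| = 1; needs |A ∖ B| = 4 — false.
(d) adjustment: |A| = 8, |A ∩ B| = 7; needs |A ∖ B| = 2 — false.

0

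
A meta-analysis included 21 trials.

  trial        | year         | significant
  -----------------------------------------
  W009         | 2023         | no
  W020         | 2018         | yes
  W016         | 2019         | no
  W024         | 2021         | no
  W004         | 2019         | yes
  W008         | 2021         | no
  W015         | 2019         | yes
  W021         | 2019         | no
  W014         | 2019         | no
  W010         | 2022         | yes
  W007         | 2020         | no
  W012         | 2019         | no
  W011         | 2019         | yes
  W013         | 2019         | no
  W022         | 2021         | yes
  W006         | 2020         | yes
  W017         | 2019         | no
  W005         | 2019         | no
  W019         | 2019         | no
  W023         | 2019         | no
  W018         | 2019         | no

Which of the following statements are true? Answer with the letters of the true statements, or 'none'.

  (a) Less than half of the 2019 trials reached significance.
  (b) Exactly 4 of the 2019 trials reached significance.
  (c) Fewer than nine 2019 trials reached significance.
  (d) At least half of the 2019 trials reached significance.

(a), (c)

|A| = 13, |A ∩ B| = 3, |A ∖ B| = 10.
(a) |A ∩ B| < |A ∖ B|: holds.
(b) |A ∩ B| = 4: fails.
(c) |A ∩ B| < 9: holds.
(d) |A ∩ B| ≥ |A ∖ B|: fails.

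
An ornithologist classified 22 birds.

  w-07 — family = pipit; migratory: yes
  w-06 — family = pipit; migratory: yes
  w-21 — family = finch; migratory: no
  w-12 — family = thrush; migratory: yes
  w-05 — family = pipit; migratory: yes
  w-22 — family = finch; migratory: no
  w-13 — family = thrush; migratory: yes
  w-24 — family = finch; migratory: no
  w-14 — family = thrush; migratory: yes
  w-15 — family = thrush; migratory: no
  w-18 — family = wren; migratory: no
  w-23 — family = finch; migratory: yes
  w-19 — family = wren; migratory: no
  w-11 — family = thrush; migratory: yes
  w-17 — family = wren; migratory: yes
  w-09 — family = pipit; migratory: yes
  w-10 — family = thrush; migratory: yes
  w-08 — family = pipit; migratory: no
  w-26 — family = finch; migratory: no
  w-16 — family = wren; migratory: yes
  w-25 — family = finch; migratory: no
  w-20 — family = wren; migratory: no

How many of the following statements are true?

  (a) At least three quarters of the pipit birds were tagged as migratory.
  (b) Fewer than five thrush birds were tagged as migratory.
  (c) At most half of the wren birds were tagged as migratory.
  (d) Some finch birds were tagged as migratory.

3

(a) pipit: |A| = 5, |A ∩ B| = 4; needs |A ∩ B| / |A| ≥ 3/4 — true.
(b) thrush: |A| = 6, |A ∩ B| = 5; needs |A ∩ B| < 5 — false.
(c) wren: |A| = 5, |A ∩ B| = 2; needs |A ∩ B| ≤ |A ∖ B| — true.
(d) finch: |A| = 6, |A ∩ B| = 1; needs A ∩ B ≠ ∅ (|A ∩ B| ≥ 1) — true.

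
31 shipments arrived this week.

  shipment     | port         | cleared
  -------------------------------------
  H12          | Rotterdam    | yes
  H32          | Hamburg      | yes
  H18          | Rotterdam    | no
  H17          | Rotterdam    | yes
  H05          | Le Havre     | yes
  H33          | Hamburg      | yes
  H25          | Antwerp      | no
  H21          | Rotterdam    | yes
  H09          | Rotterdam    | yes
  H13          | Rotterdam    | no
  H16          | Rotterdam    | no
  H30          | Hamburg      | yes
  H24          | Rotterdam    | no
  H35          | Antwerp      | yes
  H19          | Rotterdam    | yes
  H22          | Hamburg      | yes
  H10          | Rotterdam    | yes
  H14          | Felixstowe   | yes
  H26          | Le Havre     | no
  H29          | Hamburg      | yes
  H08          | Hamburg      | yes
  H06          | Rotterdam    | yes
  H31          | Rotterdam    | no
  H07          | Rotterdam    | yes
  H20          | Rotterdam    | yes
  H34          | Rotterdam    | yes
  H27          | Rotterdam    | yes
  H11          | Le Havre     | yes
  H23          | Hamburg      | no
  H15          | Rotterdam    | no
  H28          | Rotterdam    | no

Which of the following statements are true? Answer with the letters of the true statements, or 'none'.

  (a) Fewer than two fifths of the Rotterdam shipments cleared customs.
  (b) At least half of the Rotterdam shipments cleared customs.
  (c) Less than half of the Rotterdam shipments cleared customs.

|A| = 18, |A ∩ B| = 11, |A ∖ B| = 7.
(a) |A ∩ B| / |A| < 2/5: fails.
(b) |A ∩ B| ≥ |A ∖ B|: holds.
(c) |A ∩ B| < |A ∖ B|: fails.

(b)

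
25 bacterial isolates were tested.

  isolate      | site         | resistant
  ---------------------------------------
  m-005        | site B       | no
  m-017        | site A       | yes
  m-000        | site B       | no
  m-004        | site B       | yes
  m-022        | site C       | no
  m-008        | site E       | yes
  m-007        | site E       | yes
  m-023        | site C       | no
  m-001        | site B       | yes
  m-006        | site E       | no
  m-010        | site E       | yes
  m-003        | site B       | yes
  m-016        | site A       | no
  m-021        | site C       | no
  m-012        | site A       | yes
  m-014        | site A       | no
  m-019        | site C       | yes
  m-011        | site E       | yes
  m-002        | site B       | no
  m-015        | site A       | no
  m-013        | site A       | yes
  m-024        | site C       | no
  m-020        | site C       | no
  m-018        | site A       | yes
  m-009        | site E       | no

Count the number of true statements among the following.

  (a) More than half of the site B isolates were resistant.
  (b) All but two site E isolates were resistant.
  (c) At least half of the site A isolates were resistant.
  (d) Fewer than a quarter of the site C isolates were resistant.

(a) site B: |A| = 6, |A ∩ B| = 3; needs |A ∩ B| > |A ∖ B| — false.
(b) site E: |A| = 6, |A ∩ B| = 4; needs |A ∖ B| = 2 — true.
(c) site A: |A| = 7, |A ∩ B| = 4; needs |A ∩ B| ≥ |A ∖ B| — true.
(d) site C: |A| = 6, |A ∩ B| = 1; needs |A ∩ B| / |A| < 1/4 — true.

3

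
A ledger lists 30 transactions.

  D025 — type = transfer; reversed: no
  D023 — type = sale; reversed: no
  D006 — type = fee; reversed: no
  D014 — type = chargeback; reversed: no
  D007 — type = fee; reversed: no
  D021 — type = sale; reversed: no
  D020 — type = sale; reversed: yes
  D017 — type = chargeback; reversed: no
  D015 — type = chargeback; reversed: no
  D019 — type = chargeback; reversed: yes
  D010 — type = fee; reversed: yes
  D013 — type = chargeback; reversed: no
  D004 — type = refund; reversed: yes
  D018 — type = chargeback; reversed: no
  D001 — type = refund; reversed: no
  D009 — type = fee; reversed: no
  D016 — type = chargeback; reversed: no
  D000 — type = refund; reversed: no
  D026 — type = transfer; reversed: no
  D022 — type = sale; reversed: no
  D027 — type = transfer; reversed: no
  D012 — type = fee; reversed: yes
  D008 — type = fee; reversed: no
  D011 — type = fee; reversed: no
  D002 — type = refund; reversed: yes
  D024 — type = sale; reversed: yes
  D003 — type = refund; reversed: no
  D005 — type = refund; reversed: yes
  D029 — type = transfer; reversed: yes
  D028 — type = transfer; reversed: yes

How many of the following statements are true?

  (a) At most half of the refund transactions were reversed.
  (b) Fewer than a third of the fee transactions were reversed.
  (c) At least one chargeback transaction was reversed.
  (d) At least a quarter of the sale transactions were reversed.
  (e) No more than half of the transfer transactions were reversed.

(a) refund: |A| = 6, |A ∩ B| = 3; needs |A ∩ B| ≤ |A ∖ B| — true.
(b) fee: |A| = 7, |A ∩ B| = 2; needs |A ∩ B| / |A| < 1/3 — true.
(c) chargeback: |A| = 7, |A ∩ B| = 1; needs A ∩ B ≠ ∅ (|A ∩ B| ≥ 1) — true.
(d) sale: |A| = 5, |A ∩ B| = 2; needs |A ∩ B| / |A| ≥ 1/4 — true.
(e) transfer: |A| = 5, |A ∩ B| = 2; needs |A ∩ B| ≤ |A ∖ B| — true.

5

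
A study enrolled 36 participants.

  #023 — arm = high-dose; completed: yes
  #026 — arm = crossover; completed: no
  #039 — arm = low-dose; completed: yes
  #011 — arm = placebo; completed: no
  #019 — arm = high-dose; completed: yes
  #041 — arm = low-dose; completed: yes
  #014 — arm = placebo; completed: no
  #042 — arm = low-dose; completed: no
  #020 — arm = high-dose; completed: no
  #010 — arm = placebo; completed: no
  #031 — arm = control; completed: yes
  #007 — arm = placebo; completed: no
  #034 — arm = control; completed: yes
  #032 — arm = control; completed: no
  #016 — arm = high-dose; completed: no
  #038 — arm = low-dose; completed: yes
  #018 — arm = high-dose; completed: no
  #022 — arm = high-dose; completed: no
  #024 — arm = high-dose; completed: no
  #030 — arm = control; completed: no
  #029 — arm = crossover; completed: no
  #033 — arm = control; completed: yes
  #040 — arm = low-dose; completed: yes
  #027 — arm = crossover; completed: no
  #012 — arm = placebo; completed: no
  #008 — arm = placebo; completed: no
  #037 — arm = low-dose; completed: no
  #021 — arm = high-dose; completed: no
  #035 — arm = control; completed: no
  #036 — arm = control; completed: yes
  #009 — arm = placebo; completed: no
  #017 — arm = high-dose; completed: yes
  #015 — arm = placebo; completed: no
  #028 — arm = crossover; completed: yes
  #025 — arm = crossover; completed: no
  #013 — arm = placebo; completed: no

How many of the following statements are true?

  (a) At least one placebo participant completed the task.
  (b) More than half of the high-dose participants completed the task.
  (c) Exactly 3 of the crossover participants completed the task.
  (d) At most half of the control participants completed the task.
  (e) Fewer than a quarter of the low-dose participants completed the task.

(a) placebo: |A| = 9, |A ∩ B| = 0; needs A ∩ B ≠ ∅ (|A ∩ B| ≥ 1) — false.
(b) high-dose: |A| = 9, |A ∩ B| = 3; needs |A ∩ B| > |A ∖ B| — false.
(c) crossover: |A| = 5, |A ∩ B| = 1; needs |A ∩ B| = 3 — false.
(d) control: |A| = 7, |A ∩ B| = 4; needs |A ∩ B| ≤ |A ∖ B| — false.
(e) low-dose: |A| = 6, |A ∩ B| = 4; needs |A ∩ B| / |A| < 1/4 — false.

0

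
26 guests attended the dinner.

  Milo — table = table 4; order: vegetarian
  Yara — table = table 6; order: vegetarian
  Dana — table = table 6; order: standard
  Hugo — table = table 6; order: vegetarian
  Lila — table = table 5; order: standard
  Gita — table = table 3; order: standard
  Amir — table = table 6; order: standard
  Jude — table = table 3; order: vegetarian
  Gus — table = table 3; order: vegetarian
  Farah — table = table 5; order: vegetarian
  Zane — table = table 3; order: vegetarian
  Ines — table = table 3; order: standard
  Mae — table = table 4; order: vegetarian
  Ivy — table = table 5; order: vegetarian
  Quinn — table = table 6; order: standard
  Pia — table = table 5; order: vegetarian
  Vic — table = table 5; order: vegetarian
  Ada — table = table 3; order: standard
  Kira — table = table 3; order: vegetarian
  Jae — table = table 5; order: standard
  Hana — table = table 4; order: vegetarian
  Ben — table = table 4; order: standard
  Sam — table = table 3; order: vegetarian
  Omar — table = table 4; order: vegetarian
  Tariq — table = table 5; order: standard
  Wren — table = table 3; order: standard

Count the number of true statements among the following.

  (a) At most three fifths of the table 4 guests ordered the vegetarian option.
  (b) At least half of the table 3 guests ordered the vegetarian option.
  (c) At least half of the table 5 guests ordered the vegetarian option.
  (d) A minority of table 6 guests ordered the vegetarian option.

3

(a) table 4: |A| = 5, |A ∩ B| = 4; needs |A ∩ B| / |A| ≤ 3/5 — false.
(b) table 3: |A| = 9, |A ∩ B| = 5; needs |A ∩ B| ≥ |A ∖ B| — true.
(c) table 5: |A| = 7, |A ∩ B| = 4; needs |A ∩ B| ≥ |A ∖ B| — true.
(d) table 6: |A| = 5, |A ∩ B| = 2; needs |A ∩ B| < |A ∖ B| — true.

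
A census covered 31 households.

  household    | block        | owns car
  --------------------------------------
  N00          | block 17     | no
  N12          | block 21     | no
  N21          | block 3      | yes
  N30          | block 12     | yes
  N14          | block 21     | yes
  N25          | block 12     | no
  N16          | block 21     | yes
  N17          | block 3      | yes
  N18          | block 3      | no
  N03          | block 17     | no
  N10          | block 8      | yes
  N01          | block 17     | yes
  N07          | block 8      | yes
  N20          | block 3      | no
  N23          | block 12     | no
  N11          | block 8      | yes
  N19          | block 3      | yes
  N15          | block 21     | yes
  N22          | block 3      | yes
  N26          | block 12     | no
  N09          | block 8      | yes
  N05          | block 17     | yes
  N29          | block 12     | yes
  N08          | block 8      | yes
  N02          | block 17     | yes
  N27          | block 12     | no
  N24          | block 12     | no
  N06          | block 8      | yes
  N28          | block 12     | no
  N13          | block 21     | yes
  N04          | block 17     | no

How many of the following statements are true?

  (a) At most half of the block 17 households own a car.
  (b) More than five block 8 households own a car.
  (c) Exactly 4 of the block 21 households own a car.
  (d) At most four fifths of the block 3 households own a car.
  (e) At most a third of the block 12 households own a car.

5

(a) block 17: |A| = 6, |A ∩ B| = 3; needs |A ∩ B| ≤ |A ∖ B| — true.
(b) block 8: |A| = 6, |A ∩ B| = 6; needs |A ∩ B| > 5 — true.
(c) block 21: |A| = 5, |A ∩ B| = 4; needs |A ∩ B| = 4 — true.
(d) block 3: |A| = 6, |A ∩ B| = 4; needs |A ∩ B| / |A| ≤ 4/5 — true.
(e) block 12: |A| = 8, |A ∩ B| = 2; needs |A ∩ B| / |A| ≤ 1/3 — true.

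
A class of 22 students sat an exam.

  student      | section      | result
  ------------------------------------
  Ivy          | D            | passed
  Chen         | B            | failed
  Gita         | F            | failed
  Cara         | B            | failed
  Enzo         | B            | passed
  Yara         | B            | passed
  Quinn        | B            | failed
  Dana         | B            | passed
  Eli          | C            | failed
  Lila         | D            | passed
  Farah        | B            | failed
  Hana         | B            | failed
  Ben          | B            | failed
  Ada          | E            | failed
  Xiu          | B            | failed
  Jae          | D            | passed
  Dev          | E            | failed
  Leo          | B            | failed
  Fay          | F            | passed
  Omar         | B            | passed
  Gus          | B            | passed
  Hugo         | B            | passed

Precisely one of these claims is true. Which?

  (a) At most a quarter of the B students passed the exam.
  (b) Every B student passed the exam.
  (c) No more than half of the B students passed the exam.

|A| = 14, |A ∩ B| = 6, |A ∖ B| = 8.
(a) requires |A ∩ B| / |A| ≤ 1/4: false.
(b) requires A ⊆ B, i.e. every element of A is in B (|A ∖ B| = 0): false.
(c) requires |A ∩ B| ≤ |A ∖ B|: true.

(c)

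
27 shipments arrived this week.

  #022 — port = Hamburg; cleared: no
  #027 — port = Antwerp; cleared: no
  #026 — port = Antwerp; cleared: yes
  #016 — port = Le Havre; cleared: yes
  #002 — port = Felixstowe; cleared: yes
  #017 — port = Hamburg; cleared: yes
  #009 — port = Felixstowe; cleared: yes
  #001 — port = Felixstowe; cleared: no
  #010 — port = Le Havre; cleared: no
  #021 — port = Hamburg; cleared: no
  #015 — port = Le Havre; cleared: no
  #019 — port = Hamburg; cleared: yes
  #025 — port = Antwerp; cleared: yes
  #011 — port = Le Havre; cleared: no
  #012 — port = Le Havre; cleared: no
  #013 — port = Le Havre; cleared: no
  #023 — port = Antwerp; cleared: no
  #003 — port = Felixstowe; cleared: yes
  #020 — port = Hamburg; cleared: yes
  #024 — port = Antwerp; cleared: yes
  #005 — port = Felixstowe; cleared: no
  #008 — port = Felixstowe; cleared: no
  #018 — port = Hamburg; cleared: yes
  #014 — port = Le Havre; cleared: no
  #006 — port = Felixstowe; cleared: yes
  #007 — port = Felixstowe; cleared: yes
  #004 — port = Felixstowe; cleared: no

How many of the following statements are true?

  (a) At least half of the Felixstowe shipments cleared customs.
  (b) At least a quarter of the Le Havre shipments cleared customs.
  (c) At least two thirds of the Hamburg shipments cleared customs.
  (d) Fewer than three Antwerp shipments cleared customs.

(a) Felixstowe: |A| = 9, |A ∩ B| = 5; needs |A ∩ B| ≥ |A ∖ B| — true.
(b) Le Havre: |A| = 7, |A ∩ B| = 1; needs |A ∩ B| / |A| ≥ 1/4 — false.
(c) Hamburg: |A| = 6, |A ∩ B| = 4; needs |A ∩ B| / |A| ≥ 2/3 — true.
(d) Antwerp: |A| = 5, |A ∩ B| = 3; needs |A ∩ B| < 3 — false.

2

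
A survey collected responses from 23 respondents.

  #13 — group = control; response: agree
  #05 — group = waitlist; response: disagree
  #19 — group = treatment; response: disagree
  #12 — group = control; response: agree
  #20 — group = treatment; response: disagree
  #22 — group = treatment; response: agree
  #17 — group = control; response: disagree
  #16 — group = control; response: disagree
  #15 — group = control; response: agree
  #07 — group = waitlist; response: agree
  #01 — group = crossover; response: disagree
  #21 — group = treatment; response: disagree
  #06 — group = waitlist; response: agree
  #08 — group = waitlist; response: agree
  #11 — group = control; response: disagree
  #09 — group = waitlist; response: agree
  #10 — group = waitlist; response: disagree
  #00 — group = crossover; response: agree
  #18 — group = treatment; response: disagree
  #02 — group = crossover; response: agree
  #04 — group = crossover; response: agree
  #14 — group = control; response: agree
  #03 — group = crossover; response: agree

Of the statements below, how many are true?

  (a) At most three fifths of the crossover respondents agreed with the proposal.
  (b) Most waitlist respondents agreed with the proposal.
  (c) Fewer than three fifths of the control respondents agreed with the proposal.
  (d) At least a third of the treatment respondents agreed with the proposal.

(a) crossover: |A| = 5, |A ∩ B| = 4; needs |A ∩ B| / |A| ≤ 3/5 — false.
(b) waitlist: |A| = 6, |A ∩ B| = 4; needs |A ∩ B| > |A ∖ B| — true.
(c) control: |A| = 7, |A ∩ B| = 4; needs |A ∩ B| / |A| < 3/5 — true.
(d) treatment: |A| = 5, |A ∩ B| = 1; needs |A ∩ B| / |A| ≥ 1/3 — false.

2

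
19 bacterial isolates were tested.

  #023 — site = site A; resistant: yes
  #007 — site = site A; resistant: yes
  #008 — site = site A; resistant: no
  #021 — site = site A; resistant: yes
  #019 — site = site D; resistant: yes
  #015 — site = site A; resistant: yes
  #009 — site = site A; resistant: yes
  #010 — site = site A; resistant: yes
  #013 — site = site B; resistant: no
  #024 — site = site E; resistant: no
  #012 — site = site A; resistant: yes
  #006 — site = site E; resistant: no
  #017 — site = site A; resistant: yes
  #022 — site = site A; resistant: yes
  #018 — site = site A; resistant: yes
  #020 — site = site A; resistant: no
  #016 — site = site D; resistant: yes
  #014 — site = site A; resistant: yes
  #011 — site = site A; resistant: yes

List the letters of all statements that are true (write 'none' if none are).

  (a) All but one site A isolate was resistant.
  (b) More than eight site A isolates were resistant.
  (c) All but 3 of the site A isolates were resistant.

|A| = 14, |A ∩ B| = 12, |A ∖ B| = 2.
(a) |A ∖ B| = 1: fails.
(b) |A ∩ B| > 8: holds.
(c) |A ∖ B| = 3: fails.

(b)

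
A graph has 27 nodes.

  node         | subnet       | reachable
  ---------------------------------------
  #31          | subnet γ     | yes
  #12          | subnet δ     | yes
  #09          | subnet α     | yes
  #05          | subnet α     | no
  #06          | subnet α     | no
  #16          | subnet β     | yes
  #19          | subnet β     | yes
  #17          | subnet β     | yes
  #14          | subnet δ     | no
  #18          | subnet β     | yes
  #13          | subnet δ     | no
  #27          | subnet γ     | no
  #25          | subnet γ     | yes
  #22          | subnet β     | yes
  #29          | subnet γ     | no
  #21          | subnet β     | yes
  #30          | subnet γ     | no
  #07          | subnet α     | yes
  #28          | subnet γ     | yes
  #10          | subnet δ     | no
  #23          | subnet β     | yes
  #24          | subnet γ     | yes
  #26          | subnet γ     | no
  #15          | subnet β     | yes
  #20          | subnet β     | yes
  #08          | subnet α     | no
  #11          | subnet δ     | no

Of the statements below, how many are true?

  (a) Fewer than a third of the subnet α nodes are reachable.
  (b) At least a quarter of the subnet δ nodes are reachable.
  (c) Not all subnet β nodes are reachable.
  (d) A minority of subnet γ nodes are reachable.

(a) subnet α: |A| = 5, |A ∩ B| = 2; needs |A ∩ B| / |A| < 1/3 — false.
(b) subnet δ: |A| = 5, |A ∩ B| = 1; needs |A ∩ B| / |A| ≥ 1/4 — false.
(c) subnet β: |A| = 9, |A ∩ B| = 9; needs A ⊄ B (|A ∖ B| ≥ 1) — false.
(d) subnet γ: |A| = 8, |A ∩ B| = 4; needs |A ∩ B| < |A ∖ B| — false.

0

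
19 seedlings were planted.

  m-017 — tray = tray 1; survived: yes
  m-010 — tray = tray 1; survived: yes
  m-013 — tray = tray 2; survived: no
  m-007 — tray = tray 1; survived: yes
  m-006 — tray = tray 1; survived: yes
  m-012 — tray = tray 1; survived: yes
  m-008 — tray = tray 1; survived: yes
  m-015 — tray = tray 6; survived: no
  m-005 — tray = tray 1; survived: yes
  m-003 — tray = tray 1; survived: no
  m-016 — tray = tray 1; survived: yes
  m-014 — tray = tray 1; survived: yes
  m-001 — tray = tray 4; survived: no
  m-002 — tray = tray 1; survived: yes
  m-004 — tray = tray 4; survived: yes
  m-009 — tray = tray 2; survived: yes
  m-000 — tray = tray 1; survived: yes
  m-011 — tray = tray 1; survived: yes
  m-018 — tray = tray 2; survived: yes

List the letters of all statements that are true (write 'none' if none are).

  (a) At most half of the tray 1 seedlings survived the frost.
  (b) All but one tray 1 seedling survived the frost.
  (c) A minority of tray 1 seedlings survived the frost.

(b)

|A| = 13, |A ∩ B| = 12, |A ∖ B| = 1.
(a) |A ∩ B| ≤ |A ∖ B|: fails.
(b) |A ∖ B| = 1: holds.
(c) |A ∩ B| < |A ∖ B|: fails.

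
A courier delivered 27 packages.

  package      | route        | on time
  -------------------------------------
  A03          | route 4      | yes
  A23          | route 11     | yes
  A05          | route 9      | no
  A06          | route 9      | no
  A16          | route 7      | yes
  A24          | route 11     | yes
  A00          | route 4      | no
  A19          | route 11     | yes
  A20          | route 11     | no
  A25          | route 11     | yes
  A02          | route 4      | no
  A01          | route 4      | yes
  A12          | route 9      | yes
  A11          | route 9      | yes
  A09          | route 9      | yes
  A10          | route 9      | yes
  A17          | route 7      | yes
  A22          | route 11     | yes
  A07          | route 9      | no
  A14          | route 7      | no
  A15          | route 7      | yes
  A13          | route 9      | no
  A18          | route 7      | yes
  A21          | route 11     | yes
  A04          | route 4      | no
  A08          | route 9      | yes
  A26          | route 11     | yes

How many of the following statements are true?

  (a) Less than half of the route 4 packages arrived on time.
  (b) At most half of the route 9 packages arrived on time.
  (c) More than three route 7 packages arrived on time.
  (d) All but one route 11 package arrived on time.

3

(a) route 4: |A| = 5, |A ∩ B| = 2; needs |A ∩ B| < |A ∖ B| — true.
(b) route 9: |A| = 9, |A ∩ B| = 5; needs |A ∩ B| ≤ |A ∖ B| — false.
(c) route 7: |A| = 5, |A ∩ B| = 4; needs |A ∩ B| > 3 — true.
(d) route 11: |A| = 8, |A ∩ B| = 7; needs |A ∖ B| = 1 — true.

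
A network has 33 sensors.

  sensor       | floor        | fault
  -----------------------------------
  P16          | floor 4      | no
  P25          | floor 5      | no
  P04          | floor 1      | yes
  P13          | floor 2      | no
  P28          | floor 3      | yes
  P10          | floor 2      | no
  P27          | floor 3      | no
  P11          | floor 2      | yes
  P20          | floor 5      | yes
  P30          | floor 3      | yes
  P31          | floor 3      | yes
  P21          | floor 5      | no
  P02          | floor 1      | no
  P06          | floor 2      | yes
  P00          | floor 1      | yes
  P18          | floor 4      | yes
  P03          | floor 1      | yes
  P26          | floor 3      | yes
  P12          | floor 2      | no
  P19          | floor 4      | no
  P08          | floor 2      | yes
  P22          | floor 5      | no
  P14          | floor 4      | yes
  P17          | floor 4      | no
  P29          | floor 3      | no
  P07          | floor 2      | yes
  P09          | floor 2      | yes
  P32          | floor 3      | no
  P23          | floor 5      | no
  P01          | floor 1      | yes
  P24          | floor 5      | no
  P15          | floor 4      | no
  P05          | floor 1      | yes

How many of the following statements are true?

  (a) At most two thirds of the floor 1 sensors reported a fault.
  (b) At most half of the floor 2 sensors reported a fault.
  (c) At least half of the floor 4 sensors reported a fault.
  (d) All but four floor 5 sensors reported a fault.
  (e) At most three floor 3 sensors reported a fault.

(a) floor 1: |A| = 6, |A ∩ B| = 5; needs |A ∩ B| / |A| ≤ 2/3 — false.
(b) floor 2: |A| = 8, |A ∩ B| = 5; needs |A ∩ B| ≤ |A ∖ B| — false.
(c) floor 4: |A| = 6, |A ∩ B| = 2; needs |A ∩ B| ≥ |A ∖ B| — false.
(d) floor 5: |A| = 6, |A ∩ B| = 1; needs |A ∖ B| = 4 — false.
(e) floor 3: |A| = 7, |A ∩ B| = 4; needs |A ∩ B| ≤ 3 — false.

0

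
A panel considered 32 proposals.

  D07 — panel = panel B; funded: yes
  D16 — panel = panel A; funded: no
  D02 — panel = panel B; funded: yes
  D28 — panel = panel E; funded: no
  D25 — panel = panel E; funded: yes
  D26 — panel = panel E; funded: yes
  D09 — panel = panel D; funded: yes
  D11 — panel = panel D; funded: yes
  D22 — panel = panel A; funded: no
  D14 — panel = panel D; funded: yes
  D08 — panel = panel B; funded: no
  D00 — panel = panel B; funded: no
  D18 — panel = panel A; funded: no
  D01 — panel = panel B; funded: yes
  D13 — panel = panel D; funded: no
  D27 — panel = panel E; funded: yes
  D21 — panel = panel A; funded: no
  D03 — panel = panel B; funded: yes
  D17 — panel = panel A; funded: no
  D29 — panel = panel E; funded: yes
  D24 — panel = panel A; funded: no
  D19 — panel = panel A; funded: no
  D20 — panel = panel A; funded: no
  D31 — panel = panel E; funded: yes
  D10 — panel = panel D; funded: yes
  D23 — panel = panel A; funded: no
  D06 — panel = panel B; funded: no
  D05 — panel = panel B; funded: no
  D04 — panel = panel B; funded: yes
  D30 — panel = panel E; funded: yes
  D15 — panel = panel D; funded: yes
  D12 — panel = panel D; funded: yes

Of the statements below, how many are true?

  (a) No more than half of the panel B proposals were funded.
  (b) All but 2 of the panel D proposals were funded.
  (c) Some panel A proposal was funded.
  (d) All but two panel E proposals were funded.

(a) panel B: |A| = 9, |A ∩ B| = 5; needs |A ∩ B| ≤ |A ∖ B| — false.
(b) panel D: |A| = 7, |A ∩ B| = 6; needs |A ∖ B| = 2 — false.
(c) panel A: |A| = 9, |A ∩ B| = 0; needs A ∩ B ≠ ∅ (|A ∩ B| ≥ 1) — false.
(d) panel E: |A| = 7, |A ∩ B| = 6; needs |A ∖ B| = 2 — false.

0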